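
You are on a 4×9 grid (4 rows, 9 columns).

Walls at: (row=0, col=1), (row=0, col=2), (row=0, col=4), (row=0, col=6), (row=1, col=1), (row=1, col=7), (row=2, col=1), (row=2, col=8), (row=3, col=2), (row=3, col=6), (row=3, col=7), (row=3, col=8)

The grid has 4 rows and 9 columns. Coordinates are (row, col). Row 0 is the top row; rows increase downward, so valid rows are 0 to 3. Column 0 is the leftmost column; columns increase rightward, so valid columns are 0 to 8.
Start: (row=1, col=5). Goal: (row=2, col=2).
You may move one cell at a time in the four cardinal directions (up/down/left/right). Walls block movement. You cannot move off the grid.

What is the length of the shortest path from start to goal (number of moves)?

Answer: Shortest path length: 4

Derivation:
BFS from (row=1, col=5) until reaching (row=2, col=2):
  Distance 0: (row=1, col=5)
  Distance 1: (row=0, col=5), (row=1, col=4), (row=1, col=6), (row=2, col=5)
  Distance 2: (row=1, col=3), (row=2, col=4), (row=2, col=6), (row=3, col=5)
  Distance 3: (row=0, col=3), (row=1, col=2), (row=2, col=3), (row=2, col=7), (row=3, col=4)
  Distance 4: (row=2, col=2), (row=3, col=3)  <- goal reached here
One shortest path (4 moves): (row=1, col=5) -> (row=1, col=4) -> (row=1, col=3) -> (row=1, col=2) -> (row=2, col=2)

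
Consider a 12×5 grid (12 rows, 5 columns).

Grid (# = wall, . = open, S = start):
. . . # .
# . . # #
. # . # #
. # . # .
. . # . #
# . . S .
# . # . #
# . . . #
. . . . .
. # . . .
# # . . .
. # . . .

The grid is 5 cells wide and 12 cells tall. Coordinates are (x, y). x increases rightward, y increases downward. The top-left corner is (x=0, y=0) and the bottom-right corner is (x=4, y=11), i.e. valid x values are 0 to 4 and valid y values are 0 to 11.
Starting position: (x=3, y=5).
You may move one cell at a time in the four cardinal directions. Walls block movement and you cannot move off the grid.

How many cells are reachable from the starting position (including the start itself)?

BFS flood-fill from (x=3, y=5):
  Distance 0: (x=3, y=5)
  Distance 1: (x=3, y=4), (x=2, y=5), (x=4, y=5), (x=3, y=6)
  Distance 2: (x=1, y=5), (x=3, y=7)
  Distance 3: (x=1, y=4), (x=1, y=6), (x=2, y=7), (x=3, y=8)
  Distance 4: (x=0, y=4), (x=1, y=7), (x=2, y=8), (x=4, y=8), (x=3, y=9)
  Distance 5: (x=0, y=3), (x=1, y=8), (x=2, y=9), (x=4, y=9), (x=3, y=10)
  Distance 6: (x=0, y=2), (x=0, y=8), (x=2, y=10), (x=4, y=10), (x=3, y=11)
  Distance 7: (x=0, y=9), (x=2, y=11), (x=4, y=11)
Total reachable: 29 (grid has 39 open cells total)

Answer: Reachable cells: 29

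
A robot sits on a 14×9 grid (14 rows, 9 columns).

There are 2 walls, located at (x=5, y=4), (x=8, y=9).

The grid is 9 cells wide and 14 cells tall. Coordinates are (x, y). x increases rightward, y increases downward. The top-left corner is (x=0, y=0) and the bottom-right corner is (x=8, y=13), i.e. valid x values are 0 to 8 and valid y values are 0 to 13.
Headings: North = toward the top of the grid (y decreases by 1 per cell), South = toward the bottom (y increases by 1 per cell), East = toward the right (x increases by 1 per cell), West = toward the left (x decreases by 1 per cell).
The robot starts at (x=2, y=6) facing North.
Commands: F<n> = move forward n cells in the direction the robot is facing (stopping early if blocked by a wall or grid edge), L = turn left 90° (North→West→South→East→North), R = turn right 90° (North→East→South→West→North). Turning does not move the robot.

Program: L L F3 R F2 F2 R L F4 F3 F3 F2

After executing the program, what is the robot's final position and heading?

Start: (x=2, y=6), facing North
  L: turn left, now facing West
  L: turn left, now facing South
  F3: move forward 3, now at (x=2, y=9)
  R: turn right, now facing West
  F2: move forward 2, now at (x=0, y=9)
  F2: move forward 0/2 (blocked), now at (x=0, y=9)
  R: turn right, now facing North
  L: turn left, now facing West
  F4: move forward 0/4 (blocked), now at (x=0, y=9)
  F3: move forward 0/3 (blocked), now at (x=0, y=9)
  F3: move forward 0/3 (blocked), now at (x=0, y=9)
  F2: move forward 0/2 (blocked), now at (x=0, y=9)
Final: (x=0, y=9), facing West

Answer: Final position: (x=0, y=9), facing West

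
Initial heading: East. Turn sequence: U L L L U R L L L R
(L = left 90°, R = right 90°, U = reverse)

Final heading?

Start: East
  U (U-turn (180°)) -> West
  L (left (90° counter-clockwise)) -> South
  L (left (90° counter-clockwise)) -> East
  L (left (90° counter-clockwise)) -> North
  U (U-turn (180°)) -> South
  R (right (90° clockwise)) -> West
  L (left (90° counter-clockwise)) -> South
  L (left (90° counter-clockwise)) -> East
  L (left (90° counter-clockwise)) -> North
  R (right (90° clockwise)) -> East
Final: East

Answer: Final heading: East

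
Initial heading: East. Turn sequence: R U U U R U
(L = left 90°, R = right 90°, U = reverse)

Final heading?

Start: East
  R (right (90° clockwise)) -> South
  U (U-turn (180°)) -> North
  U (U-turn (180°)) -> South
  U (U-turn (180°)) -> North
  R (right (90° clockwise)) -> East
  U (U-turn (180°)) -> West
Final: West

Answer: Final heading: West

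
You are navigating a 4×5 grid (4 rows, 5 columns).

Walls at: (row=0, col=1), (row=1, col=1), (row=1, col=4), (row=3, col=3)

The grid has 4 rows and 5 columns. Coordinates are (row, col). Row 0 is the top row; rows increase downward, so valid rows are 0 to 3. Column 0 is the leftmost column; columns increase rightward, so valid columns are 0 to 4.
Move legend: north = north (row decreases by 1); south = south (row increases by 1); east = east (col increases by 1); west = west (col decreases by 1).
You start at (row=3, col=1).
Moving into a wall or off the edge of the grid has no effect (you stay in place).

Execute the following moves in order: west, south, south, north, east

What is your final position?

Answer: Final position: (row=2, col=1)

Derivation:
Start: (row=3, col=1)
  west (west): (row=3, col=1) -> (row=3, col=0)
  south (south): blocked, stay at (row=3, col=0)
  south (south): blocked, stay at (row=3, col=0)
  north (north): (row=3, col=0) -> (row=2, col=0)
  east (east): (row=2, col=0) -> (row=2, col=1)
Final: (row=2, col=1)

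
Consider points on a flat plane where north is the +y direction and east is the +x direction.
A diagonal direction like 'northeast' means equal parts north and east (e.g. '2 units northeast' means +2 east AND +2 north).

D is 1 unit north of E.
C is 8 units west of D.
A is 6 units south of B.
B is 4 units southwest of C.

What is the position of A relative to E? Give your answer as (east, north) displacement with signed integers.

Place E at the origin (east=0, north=0).
  D is 1 unit north of E: delta (east=+0, north=+1); D at (east=0, north=1).
  C is 8 units west of D: delta (east=-8, north=+0); C at (east=-8, north=1).
  B is 4 units southwest of C: delta (east=-4, north=-4); B at (east=-12, north=-3).
  A is 6 units south of B: delta (east=+0, north=-6); A at (east=-12, north=-9).
Therefore A relative to E: (east=-12, north=-9).

Answer: A is at (east=-12, north=-9) relative to E.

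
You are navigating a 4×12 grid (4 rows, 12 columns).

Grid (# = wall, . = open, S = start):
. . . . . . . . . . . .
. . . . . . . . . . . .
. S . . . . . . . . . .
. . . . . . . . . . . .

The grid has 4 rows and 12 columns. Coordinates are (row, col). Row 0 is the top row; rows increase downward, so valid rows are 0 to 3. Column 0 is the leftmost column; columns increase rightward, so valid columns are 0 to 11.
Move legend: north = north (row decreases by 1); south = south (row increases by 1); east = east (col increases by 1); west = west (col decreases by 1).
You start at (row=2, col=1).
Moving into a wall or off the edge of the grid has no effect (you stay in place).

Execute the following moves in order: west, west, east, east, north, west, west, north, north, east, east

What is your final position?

Answer: Final position: (row=0, col=2)

Derivation:
Start: (row=2, col=1)
  west (west): (row=2, col=1) -> (row=2, col=0)
  west (west): blocked, stay at (row=2, col=0)
  east (east): (row=2, col=0) -> (row=2, col=1)
  east (east): (row=2, col=1) -> (row=2, col=2)
  north (north): (row=2, col=2) -> (row=1, col=2)
  west (west): (row=1, col=2) -> (row=1, col=1)
  west (west): (row=1, col=1) -> (row=1, col=0)
  north (north): (row=1, col=0) -> (row=0, col=0)
  north (north): blocked, stay at (row=0, col=0)
  east (east): (row=0, col=0) -> (row=0, col=1)
  east (east): (row=0, col=1) -> (row=0, col=2)
Final: (row=0, col=2)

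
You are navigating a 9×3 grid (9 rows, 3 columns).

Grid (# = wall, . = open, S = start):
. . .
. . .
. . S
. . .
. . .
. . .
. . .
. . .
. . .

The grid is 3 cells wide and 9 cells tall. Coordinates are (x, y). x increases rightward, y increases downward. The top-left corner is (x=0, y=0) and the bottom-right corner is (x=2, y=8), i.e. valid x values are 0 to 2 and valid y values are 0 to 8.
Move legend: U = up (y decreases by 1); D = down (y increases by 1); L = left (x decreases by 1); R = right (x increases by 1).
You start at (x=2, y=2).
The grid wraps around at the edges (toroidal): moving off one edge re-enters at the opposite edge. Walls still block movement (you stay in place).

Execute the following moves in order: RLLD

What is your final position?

Start: (x=2, y=2)
  R (right): (x=2, y=2) -> (x=0, y=2)
  L (left): (x=0, y=2) -> (x=2, y=2)
  L (left): (x=2, y=2) -> (x=1, y=2)
  D (down): (x=1, y=2) -> (x=1, y=3)
Final: (x=1, y=3)

Answer: Final position: (x=1, y=3)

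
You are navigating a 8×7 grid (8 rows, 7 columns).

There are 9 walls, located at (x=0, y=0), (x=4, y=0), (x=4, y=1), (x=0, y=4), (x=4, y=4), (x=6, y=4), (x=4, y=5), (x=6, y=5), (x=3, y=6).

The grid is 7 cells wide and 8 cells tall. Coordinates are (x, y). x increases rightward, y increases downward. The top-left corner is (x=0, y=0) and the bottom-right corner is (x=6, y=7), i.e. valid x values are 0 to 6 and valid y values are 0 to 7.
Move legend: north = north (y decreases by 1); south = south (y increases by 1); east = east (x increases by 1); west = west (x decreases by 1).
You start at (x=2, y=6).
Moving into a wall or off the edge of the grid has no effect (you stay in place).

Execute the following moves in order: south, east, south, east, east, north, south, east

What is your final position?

Answer: Final position: (x=6, y=7)

Derivation:
Start: (x=2, y=6)
  south (south): (x=2, y=6) -> (x=2, y=7)
  east (east): (x=2, y=7) -> (x=3, y=7)
  south (south): blocked, stay at (x=3, y=7)
  east (east): (x=3, y=7) -> (x=4, y=7)
  east (east): (x=4, y=7) -> (x=5, y=7)
  north (north): (x=5, y=7) -> (x=5, y=6)
  south (south): (x=5, y=6) -> (x=5, y=7)
  east (east): (x=5, y=7) -> (x=6, y=7)
Final: (x=6, y=7)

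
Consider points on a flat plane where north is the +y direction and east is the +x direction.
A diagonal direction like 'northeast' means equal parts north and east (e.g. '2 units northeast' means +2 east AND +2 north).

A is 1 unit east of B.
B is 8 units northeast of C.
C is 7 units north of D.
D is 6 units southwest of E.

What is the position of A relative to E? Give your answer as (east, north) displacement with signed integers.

Answer: A is at (east=3, north=9) relative to E.

Derivation:
Place E at the origin (east=0, north=0).
  D is 6 units southwest of E: delta (east=-6, north=-6); D at (east=-6, north=-6).
  C is 7 units north of D: delta (east=+0, north=+7); C at (east=-6, north=1).
  B is 8 units northeast of C: delta (east=+8, north=+8); B at (east=2, north=9).
  A is 1 unit east of B: delta (east=+1, north=+0); A at (east=3, north=9).
Therefore A relative to E: (east=3, north=9).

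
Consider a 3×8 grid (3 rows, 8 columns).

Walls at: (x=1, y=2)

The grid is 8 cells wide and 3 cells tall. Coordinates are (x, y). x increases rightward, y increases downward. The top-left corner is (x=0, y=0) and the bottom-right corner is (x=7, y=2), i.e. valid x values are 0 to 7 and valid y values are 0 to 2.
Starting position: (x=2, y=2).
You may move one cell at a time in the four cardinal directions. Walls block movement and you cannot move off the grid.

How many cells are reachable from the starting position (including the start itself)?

Answer: Reachable cells: 23

Derivation:
BFS flood-fill from (x=2, y=2):
  Distance 0: (x=2, y=2)
  Distance 1: (x=2, y=1), (x=3, y=2)
  Distance 2: (x=2, y=0), (x=1, y=1), (x=3, y=1), (x=4, y=2)
  Distance 3: (x=1, y=0), (x=3, y=0), (x=0, y=1), (x=4, y=1), (x=5, y=2)
  Distance 4: (x=0, y=0), (x=4, y=0), (x=5, y=1), (x=0, y=2), (x=6, y=2)
  Distance 5: (x=5, y=0), (x=6, y=1), (x=7, y=2)
  Distance 6: (x=6, y=0), (x=7, y=1)
  Distance 7: (x=7, y=0)
Total reachable: 23 (grid has 23 open cells total)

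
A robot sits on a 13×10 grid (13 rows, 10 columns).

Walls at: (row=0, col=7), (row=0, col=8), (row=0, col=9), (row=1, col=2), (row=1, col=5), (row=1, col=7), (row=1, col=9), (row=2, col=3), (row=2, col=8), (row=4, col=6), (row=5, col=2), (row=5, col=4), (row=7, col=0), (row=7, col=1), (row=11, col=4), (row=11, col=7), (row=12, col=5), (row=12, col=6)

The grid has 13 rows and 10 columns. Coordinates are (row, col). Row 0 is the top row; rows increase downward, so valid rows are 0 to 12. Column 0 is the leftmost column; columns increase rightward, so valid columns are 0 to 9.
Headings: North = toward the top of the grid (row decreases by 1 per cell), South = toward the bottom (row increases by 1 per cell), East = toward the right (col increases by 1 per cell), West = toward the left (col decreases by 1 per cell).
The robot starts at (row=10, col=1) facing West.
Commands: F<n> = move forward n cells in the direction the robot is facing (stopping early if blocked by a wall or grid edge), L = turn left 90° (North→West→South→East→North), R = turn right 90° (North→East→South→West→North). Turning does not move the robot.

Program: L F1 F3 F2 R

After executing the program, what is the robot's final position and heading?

Start: (row=10, col=1), facing West
  L: turn left, now facing South
  F1: move forward 1, now at (row=11, col=1)
  F3: move forward 1/3 (blocked), now at (row=12, col=1)
  F2: move forward 0/2 (blocked), now at (row=12, col=1)
  R: turn right, now facing West
Final: (row=12, col=1), facing West

Answer: Final position: (row=12, col=1), facing West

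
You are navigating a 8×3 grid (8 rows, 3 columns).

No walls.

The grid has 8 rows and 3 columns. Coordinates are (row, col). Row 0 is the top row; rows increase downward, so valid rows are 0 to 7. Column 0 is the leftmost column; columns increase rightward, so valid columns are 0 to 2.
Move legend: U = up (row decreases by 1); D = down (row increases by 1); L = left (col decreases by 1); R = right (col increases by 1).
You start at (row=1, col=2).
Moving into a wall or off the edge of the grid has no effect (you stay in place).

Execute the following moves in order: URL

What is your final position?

Start: (row=1, col=2)
  U (up): (row=1, col=2) -> (row=0, col=2)
  R (right): blocked, stay at (row=0, col=2)
  L (left): (row=0, col=2) -> (row=0, col=1)
Final: (row=0, col=1)

Answer: Final position: (row=0, col=1)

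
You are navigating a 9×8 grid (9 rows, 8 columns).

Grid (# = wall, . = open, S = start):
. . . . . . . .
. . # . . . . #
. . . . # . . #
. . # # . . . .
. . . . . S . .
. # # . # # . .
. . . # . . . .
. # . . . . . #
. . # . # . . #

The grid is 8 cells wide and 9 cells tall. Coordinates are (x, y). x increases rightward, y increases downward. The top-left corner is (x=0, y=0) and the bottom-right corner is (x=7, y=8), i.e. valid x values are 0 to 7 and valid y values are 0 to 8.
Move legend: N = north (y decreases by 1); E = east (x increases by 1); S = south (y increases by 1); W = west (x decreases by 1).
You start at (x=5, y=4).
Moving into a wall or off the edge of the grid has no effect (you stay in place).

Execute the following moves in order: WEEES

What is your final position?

Answer: Final position: (x=7, y=5)

Derivation:
Start: (x=5, y=4)
  W (west): (x=5, y=4) -> (x=4, y=4)
  E (east): (x=4, y=4) -> (x=5, y=4)
  E (east): (x=5, y=4) -> (x=6, y=4)
  E (east): (x=6, y=4) -> (x=7, y=4)
  S (south): (x=7, y=4) -> (x=7, y=5)
Final: (x=7, y=5)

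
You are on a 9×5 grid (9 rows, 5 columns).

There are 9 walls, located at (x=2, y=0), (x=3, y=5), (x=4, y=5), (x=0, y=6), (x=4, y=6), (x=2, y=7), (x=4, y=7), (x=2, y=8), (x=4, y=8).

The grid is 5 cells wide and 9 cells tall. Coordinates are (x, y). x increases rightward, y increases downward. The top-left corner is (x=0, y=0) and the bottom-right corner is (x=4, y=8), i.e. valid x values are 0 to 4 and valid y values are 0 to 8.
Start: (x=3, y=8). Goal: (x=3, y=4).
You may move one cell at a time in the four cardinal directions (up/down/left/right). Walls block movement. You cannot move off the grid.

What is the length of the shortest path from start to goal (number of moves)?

Answer: Shortest path length: 6

Derivation:
BFS from (x=3, y=8) until reaching (x=3, y=4):
  Distance 0: (x=3, y=8)
  Distance 1: (x=3, y=7)
  Distance 2: (x=3, y=6)
  Distance 3: (x=2, y=6)
  Distance 4: (x=2, y=5), (x=1, y=6)
  Distance 5: (x=2, y=4), (x=1, y=5), (x=1, y=7)
  Distance 6: (x=2, y=3), (x=1, y=4), (x=3, y=4), (x=0, y=5), (x=0, y=7), (x=1, y=8)  <- goal reached here
One shortest path (6 moves): (x=3, y=8) -> (x=3, y=7) -> (x=3, y=6) -> (x=2, y=6) -> (x=2, y=5) -> (x=2, y=4) -> (x=3, y=4)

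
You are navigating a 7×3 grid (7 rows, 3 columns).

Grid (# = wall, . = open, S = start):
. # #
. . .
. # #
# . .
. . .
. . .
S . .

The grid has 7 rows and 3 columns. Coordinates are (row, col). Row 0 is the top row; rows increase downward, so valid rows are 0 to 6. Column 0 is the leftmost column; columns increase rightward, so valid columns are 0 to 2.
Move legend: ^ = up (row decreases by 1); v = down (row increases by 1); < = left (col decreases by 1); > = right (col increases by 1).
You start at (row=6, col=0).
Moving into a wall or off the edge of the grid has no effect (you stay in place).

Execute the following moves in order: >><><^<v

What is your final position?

Start: (row=6, col=0)
  > (right): (row=6, col=0) -> (row=6, col=1)
  > (right): (row=6, col=1) -> (row=6, col=2)
  < (left): (row=6, col=2) -> (row=6, col=1)
  > (right): (row=6, col=1) -> (row=6, col=2)
  < (left): (row=6, col=2) -> (row=6, col=1)
  ^ (up): (row=6, col=1) -> (row=5, col=1)
  < (left): (row=5, col=1) -> (row=5, col=0)
  v (down): (row=5, col=0) -> (row=6, col=0)
Final: (row=6, col=0)

Answer: Final position: (row=6, col=0)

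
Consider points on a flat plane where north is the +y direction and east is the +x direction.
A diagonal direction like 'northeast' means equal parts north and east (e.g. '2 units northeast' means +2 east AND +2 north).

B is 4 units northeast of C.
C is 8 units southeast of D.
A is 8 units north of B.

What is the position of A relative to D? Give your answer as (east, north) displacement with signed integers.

Place D at the origin (east=0, north=0).
  C is 8 units southeast of D: delta (east=+8, north=-8); C at (east=8, north=-8).
  B is 4 units northeast of C: delta (east=+4, north=+4); B at (east=12, north=-4).
  A is 8 units north of B: delta (east=+0, north=+8); A at (east=12, north=4).
Therefore A relative to D: (east=12, north=4).

Answer: A is at (east=12, north=4) relative to D.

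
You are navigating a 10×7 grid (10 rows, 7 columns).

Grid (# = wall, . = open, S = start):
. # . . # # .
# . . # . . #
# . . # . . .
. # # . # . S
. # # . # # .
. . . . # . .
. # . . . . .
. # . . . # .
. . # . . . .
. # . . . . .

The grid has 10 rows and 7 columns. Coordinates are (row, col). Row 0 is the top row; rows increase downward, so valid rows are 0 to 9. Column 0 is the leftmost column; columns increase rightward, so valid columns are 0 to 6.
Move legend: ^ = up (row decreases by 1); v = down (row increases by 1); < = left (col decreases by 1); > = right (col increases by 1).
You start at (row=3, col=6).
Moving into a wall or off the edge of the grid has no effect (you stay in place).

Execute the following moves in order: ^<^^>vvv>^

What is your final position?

Answer: Final position: (row=2, col=6)

Derivation:
Start: (row=3, col=6)
  ^ (up): (row=3, col=6) -> (row=2, col=6)
  < (left): (row=2, col=6) -> (row=2, col=5)
  ^ (up): (row=2, col=5) -> (row=1, col=5)
  ^ (up): blocked, stay at (row=1, col=5)
  > (right): blocked, stay at (row=1, col=5)
  v (down): (row=1, col=5) -> (row=2, col=5)
  v (down): (row=2, col=5) -> (row=3, col=5)
  v (down): blocked, stay at (row=3, col=5)
  > (right): (row=3, col=5) -> (row=3, col=6)
  ^ (up): (row=3, col=6) -> (row=2, col=6)
Final: (row=2, col=6)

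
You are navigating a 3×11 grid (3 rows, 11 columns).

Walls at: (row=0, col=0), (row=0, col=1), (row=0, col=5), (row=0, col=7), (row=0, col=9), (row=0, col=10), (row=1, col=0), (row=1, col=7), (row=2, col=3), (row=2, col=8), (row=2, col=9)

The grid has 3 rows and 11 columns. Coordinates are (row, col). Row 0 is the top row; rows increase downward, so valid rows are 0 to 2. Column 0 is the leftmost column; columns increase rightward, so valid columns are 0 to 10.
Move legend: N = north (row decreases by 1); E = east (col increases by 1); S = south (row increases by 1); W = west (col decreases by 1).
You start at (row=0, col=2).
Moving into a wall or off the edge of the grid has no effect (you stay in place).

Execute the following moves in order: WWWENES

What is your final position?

Start: (row=0, col=2)
  [×3]W (west): blocked, stay at (row=0, col=2)
  E (east): (row=0, col=2) -> (row=0, col=3)
  N (north): blocked, stay at (row=0, col=3)
  E (east): (row=0, col=3) -> (row=0, col=4)
  S (south): (row=0, col=4) -> (row=1, col=4)
Final: (row=1, col=4)

Answer: Final position: (row=1, col=4)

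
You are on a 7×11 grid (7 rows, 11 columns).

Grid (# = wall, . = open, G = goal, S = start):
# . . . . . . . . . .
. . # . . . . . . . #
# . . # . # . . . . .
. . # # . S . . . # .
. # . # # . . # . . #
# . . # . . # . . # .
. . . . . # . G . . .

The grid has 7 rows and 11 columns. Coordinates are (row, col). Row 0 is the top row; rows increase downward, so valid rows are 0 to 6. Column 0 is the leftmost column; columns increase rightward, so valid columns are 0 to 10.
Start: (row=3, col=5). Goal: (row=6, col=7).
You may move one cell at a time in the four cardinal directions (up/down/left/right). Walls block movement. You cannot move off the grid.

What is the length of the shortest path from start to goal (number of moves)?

Answer: Shortest path length: 7

Derivation:
BFS from (row=3, col=5) until reaching (row=6, col=7):
  Distance 0: (row=3, col=5)
  Distance 1: (row=3, col=4), (row=3, col=6), (row=4, col=5)
  Distance 2: (row=2, col=4), (row=2, col=6), (row=3, col=7), (row=4, col=6), (row=5, col=5)
  Distance 3: (row=1, col=4), (row=1, col=6), (row=2, col=7), (row=3, col=8), (row=5, col=4)
  Distance 4: (row=0, col=4), (row=0, col=6), (row=1, col=3), (row=1, col=5), (row=1, col=7), (row=2, col=8), (row=4, col=8), (row=6, col=4)
  Distance 5: (row=0, col=3), (row=0, col=5), (row=0, col=7), (row=1, col=8), (row=2, col=9), (row=4, col=9), (row=5, col=8), (row=6, col=3)
  Distance 6: (row=0, col=2), (row=0, col=8), (row=1, col=9), (row=2, col=10), (row=5, col=7), (row=6, col=2), (row=6, col=8)
  Distance 7: (row=0, col=1), (row=0, col=9), (row=3, col=10), (row=5, col=2), (row=6, col=1), (row=6, col=7), (row=6, col=9)  <- goal reached here
One shortest path (7 moves): (row=3, col=5) -> (row=3, col=6) -> (row=3, col=7) -> (row=3, col=8) -> (row=4, col=8) -> (row=5, col=8) -> (row=5, col=7) -> (row=6, col=7)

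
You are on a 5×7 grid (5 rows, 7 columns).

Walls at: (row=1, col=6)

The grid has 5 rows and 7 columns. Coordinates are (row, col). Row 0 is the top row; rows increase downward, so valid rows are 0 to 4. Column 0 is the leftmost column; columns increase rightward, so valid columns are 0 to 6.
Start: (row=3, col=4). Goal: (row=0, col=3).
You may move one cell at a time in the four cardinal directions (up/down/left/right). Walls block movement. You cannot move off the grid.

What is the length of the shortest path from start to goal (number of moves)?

BFS from (row=3, col=4) until reaching (row=0, col=3):
  Distance 0: (row=3, col=4)
  Distance 1: (row=2, col=4), (row=3, col=3), (row=3, col=5), (row=4, col=4)
  Distance 2: (row=1, col=4), (row=2, col=3), (row=2, col=5), (row=3, col=2), (row=3, col=6), (row=4, col=3), (row=4, col=5)
  Distance 3: (row=0, col=4), (row=1, col=3), (row=1, col=5), (row=2, col=2), (row=2, col=6), (row=3, col=1), (row=4, col=2), (row=4, col=6)
  Distance 4: (row=0, col=3), (row=0, col=5), (row=1, col=2), (row=2, col=1), (row=3, col=0), (row=4, col=1)  <- goal reached here
One shortest path (4 moves): (row=3, col=4) -> (row=3, col=3) -> (row=2, col=3) -> (row=1, col=3) -> (row=0, col=3)

Answer: Shortest path length: 4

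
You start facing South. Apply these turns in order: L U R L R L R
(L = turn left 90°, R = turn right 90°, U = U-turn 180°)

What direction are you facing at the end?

Answer: Final heading: North

Derivation:
Start: South
  L (left (90° counter-clockwise)) -> East
  U (U-turn (180°)) -> West
  R (right (90° clockwise)) -> North
  L (left (90° counter-clockwise)) -> West
  R (right (90° clockwise)) -> North
  L (left (90° counter-clockwise)) -> West
  R (right (90° clockwise)) -> North
Final: North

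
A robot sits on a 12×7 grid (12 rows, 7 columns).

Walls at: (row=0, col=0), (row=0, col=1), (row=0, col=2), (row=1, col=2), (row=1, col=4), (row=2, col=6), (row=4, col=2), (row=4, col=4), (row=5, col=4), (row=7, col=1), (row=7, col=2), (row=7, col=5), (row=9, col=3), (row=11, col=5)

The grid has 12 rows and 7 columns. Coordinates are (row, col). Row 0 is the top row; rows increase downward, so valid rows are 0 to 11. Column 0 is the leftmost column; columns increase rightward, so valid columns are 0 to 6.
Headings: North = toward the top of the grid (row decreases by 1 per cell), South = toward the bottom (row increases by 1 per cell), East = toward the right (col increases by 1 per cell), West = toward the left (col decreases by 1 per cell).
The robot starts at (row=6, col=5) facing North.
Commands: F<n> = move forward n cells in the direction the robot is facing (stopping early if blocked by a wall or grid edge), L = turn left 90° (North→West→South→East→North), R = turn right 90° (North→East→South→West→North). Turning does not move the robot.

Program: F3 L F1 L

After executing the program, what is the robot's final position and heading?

Start: (row=6, col=5), facing North
  F3: move forward 3, now at (row=3, col=5)
  L: turn left, now facing West
  F1: move forward 1, now at (row=3, col=4)
  L: turn left, now facing South
Final: (row=3, col=4), facing South

Answer: Final position: (row=3, col=4), facing South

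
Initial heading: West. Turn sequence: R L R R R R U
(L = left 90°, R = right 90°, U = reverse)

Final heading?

Answer: Final heading: East

Derivation:
Start: West
  R (right (90° clockwise)) -> North
  L (left (90° counter-clockwise)) -> West
  R (right (90° clockwise)) -> North
  R (right (90° clockwise)) -> East
  R (right (90° clockwise)) -> South
  R (right (90° clockwise)) -> West
  U (U-turn (180°)) -> East
Final: East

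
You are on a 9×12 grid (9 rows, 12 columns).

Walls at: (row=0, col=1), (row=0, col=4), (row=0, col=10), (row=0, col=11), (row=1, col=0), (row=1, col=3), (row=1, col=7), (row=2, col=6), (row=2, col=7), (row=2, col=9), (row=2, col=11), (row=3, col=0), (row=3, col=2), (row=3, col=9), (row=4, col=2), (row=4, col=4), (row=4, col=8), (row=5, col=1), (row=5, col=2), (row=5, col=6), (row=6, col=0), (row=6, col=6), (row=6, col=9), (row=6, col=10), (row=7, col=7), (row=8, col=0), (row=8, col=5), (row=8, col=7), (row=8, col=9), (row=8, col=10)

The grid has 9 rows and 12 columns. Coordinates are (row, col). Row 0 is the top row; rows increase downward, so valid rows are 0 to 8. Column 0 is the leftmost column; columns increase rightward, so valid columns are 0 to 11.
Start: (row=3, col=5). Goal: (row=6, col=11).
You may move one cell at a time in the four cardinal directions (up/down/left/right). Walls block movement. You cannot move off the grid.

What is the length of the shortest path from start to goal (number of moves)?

Answer: Shortest path length: 9

Derivation:
BFS from (row=3, col=5) until reaching (row=6, col=11):
  Distance 0: (row=3, col=5)
  Distance 1: (row=2, col=5), (row=3, col=4), (row=3, col=6), (row=4, col=5)
  Distance 2: (row=1, col=5), (row=2, col=4), (row=3, col=3), (row=3, col=7), (row=4, col=6), (row=5, col=5)
  Distance 3: (row=0, col=5), (row=1, col=4), (row=1, col=6), (row=2, col=3), (row=3, col=8), (row=4, col=3), (row=4, col=7), (row=5, col=4), (row=6, col=5)
  Distance 4: (row=0, col=6), (row=2, col=2), (row=2, col=8), (row=5, col=3), (row=5, col=7), (row=6, col=4), (row=7, col=5)
  Distance 5: (row=0, col=7), (row=1, col=2), (row=1, col=8), (row=2, col=1), (row=5, col=8), (row=6, col=3), (row=6, col=7), (row=7, col=4), (row=7, col=6)
  Distance 6: (row=0, col=2), (row=0, col=8), (row=1, col=1), (row=1, col=9), (row=2, col=0), (row=3, col=1), (row=5, col=9), (row=6, col=2), (row=6, col=8), (row=7, col=3), (row=8, col=4), (row=8, col=6)
  Distance 7: (row=0, col=3), (row=0, col=9), (row=1, col=10), (row=4, col=1), (row=4, col=9), (row=5, col=10), (row=6, col=1), (row=7, col=2), (row=7, col=8), (row=8, col=3)
  Distance 8: (row=1, col=11), (row=2, col=10), (row=4, col=0), (row=4, col=10), (row=5, col=11), (row=7, col=1), (row=7, col=9), (row=8, col=2), (row=8, col=8)
  Distance 9: (row=3, col=10), (row=4, col=11), (row=5, col=0), (row=6, col=11), (row=7, col=0), (row=7, col=10), (row=8, col=1)  <- goal reached here
One shortest path (9 moves): (row=3, col=5) -> (row=3, col=6) -> (row=3, col=7) -> (row=4, col=7) -> (row=5, col=7) -> (row=5, col=8) -> (row=5, col=9) -> (row=5, col=10) -> (row=5, col=11) -> (row=6, col=11)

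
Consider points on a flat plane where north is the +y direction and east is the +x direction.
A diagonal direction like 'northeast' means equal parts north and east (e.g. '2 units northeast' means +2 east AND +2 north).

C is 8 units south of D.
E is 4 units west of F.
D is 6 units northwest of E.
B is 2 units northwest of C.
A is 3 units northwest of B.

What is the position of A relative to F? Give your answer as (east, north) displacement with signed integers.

Answer: A is at (east=-15, north=3) relative to F.

Derivation:
Place F at the origin (east=0, north=0).
  E is 4 units west of F: delta (east=-4, north=+0); E at (east=-4, north=0).
  D is 6 units northwest of E: delta (east=-6, north=+6); D at (east=-10, north=6).
  C is 8 units south of D: delta (east=+0, north=-8); C at (east=-10, north=-2).
  B is 2 units northwest of C: delta (east=-2, north=+2); B at (east=-12, north=0).
  A is 3 units northwest of B: delta (east=-3, north=+3); A at (east=-15, north=3).
Therefore A relative to F: (east=-15, north=3).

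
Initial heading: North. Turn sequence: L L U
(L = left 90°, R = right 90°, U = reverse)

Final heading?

Answer: Final heading: North

Derivation:
Start: North
  L (left (90° counter-clockwise)) -> West
  L (left (90° counter-clockwise)) -> South
  U (U-turn (180°)) -> North
Final: North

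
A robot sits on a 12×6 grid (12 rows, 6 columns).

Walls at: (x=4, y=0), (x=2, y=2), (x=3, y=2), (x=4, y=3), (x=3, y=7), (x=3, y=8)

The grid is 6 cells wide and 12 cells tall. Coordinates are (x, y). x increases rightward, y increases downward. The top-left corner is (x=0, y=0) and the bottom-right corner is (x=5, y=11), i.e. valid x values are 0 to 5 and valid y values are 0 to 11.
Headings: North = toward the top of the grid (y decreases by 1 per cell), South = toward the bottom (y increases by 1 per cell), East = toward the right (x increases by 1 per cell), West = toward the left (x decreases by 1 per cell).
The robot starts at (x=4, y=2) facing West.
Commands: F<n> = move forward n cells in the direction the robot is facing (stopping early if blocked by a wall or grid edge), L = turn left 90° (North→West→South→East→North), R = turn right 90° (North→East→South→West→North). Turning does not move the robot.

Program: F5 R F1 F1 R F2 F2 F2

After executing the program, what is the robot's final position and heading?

Start: (x=4, y=2), facing West
  F5: move forward 0/5 (blocked), now at (x=4, y=2)
  R: turn right, now facing North
  F1: move forward 1, now at (x=4, y=1)
  F1: move forward 0/1 (blocked), now at (x=4, y=1)
  R: turn right, now facing East
  F2: move forward 1/2 (blocked), now at (x=5, y=1)
  F2: move forward 0/2 (blocked), now at (x=5, y=1)
  F2: move forward 0/2 (blocked), now at (x=5, y=1)
Final: (x=5, y=1), facing East

Answer: Final position: (x=5, y=1), facing East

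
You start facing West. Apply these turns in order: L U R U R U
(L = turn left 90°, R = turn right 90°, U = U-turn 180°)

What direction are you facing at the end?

Start: West
  L (left (90° counter-clockwise)) -> South
  U (U-turn (180°)) -> North
  R (right (90° clockwise)) -> East
  U (U-turn (180°)) -> West
  R (right (90° clockwise)) -> North
  U (U-turn (180°)) -> South
Final: South

Answer: Final heading: South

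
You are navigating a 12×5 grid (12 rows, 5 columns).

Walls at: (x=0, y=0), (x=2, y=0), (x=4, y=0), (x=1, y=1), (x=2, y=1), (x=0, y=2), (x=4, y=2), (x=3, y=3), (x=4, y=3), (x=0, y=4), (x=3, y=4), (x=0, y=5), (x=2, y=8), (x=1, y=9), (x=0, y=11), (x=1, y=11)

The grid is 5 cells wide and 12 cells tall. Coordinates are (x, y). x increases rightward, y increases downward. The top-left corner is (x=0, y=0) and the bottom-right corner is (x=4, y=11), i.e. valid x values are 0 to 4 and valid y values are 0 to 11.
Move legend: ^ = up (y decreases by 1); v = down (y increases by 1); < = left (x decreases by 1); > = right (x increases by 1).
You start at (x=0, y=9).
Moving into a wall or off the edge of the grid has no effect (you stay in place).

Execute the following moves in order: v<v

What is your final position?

Start: (x=0, y=9)
  v (down): (x=0, y=9) -> (x=0, y=10)
  < (left): blocked, stay at (x=0, y=10)
  v (down): blocked, stay at (x=0, y=10)
Final: (x=0, y=10)

Answer: Final position: (x=0, y=10)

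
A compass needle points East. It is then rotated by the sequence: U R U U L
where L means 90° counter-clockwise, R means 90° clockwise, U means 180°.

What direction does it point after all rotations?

Start: East
  U (U-turn (180°)) -> West
  R (right (90° clockwise)) -> North
  U (U-turn (180°)) -> South
  U (U-turn (180°)) -> North
  L (left (90° counter-clockwise)) -> West
Final: West

Answer: Final heading: West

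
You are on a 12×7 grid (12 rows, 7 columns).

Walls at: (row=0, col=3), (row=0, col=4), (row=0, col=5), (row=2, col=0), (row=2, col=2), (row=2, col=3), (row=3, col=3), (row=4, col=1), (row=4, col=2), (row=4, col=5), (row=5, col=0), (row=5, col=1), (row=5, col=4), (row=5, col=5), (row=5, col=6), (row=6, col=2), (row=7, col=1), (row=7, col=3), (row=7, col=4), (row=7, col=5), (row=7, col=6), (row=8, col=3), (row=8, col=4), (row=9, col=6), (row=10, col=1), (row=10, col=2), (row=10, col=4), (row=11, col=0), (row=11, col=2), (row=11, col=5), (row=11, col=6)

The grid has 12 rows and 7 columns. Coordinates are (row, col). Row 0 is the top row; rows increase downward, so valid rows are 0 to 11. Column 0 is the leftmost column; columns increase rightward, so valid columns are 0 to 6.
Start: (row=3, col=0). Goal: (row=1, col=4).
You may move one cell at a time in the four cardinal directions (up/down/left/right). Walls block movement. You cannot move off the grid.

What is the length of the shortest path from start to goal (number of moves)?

Answer: Shortest path length: 6

Derivation:
BFS from (row=3, col=0) until reaching (row=1, col=4):
  Distance 0: (row=3, col=0)
  Distance 1: (row=3, col=1), (row=4, col=0)
  Distance 2: (row=2, col=1), (row=3, col=2)
  Distance 3: (row=1, col=1)
  Distance 4: (row=0, col=1), (row=1, col=0), (row=1, col=2)
  Distance 5: (row=0, col=0), (row=0, col=2), (row=1, col=3)
  Distance 6: (row=1, col=4)  <- goal reached here
One shortest path (6 moves): (row=3, col=0) -> (row=3, col=1) -> (row=2, col=1) -> (row=1, col=1) -> (row=1, col=2) -> (row=1, col=3) -> (row=1, col=4)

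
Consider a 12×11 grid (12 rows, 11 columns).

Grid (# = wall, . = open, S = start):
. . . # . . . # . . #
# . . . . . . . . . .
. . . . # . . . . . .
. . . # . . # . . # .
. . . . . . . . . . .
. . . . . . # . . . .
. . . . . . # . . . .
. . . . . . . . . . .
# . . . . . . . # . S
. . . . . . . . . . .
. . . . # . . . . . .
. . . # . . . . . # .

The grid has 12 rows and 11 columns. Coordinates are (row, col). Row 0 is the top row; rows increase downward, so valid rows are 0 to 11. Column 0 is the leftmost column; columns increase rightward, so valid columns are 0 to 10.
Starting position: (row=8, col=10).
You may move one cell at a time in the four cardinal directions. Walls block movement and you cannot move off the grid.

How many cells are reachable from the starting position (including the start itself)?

BFS flood-fill from (row=8, col=10):
  Distance 0: (row=8, col=10)
  Distance 1: (row=7, col=10), (row=8, col=9), (row=9, col=10)
  Distance 2: (row=6, col=10), (row=7, col=9), (row=9, col=9), (row=10, col=10)
  Distance 3: (row=5, col=10), (row=6, col=9), (row=7, col=8), (row=9, col=8), (row=10, col=9), (row=11, col=10)
  Distance 4: (row=4, col=10), (row=5, col=9), (row=6, col=8), (row=7, col=7), (row=9, col=7), (row=10, col=8)
  Distance 5: (row=3, col=10), (row=4, col=9), (row=5, col=8), (row=6, col=7), (row=7, col=6), (row=8, col=7), (row=9, col=6), (row=10, col=7), (row=11, col=8)
  Distance 6: (row=2, col=10), (row=4, col=8), (row=5, col=7), (row=7, col=5), (row=8, col=6), (row=9, col=5), (row=10, col=6), (row=11, col=7)
  Distance 7: (row=1, col=10), (row=2, col=9), (row=3, col=8), (row=4, col=7), (row=6, col=5), (row=7, col=4), (row=8, col=5), (row=9, col=4), (row=10, col=5), (row=11, col=6)
  Distance 8: (row=1, col=9), (row=2, col=8), (row=3, col=7), (row=4, col=6), (row=5, col=5), (row=6, col=4), (row=7, col=3), (row=8, col=4), (row=9, col=3), (row=11, col=5)
  Distance 9: (row=0, col=9), (row=1, col=8), (row=2, col=7), (row=4, col=5), (row=5, col=4), (row=6, col=3), (row=7, col=2), (row=8, col=3), (row=9, col=2), (row=10, col=3), (row=11, col=4)
  Distance 10: (row=0, col=8), (row=1, col=7), (row=2, col=6), (row=3, col=5), (row=4, col=4), (row=5, col=3), (row=6, col=2), (row=7, col=1), (row=8, col=2), (row=9, col=1), (row=10, col=2)
  Distance 11: (row=1, col=6), (row=2, col=5), (row=3, col=4), (row=4, col=3), (row=5, col=2), (row=6, col=1), (row=7, col=0), (row=8, col=1), (row=9, col=0), (row=10, col=1), (row=11, col=2)
  Distance 12: (row=0, col=6), (row=1, col=5), (row=4, col=2), (row=5, col=1), (row=6, col=0), (row=10, col=0), (row=11, col=1)
  Distance 13: (row=0, col=5), (row=1, col=4), (row=3, col=2), (row=4, col=1), (row=5, col=0), (row=11, col=0)
  Distance 14: (row=0, col=4), (row=1, col=3), (row=2, col=2), (row=3, col=1), (row=4, col=0)
  Distance 15: (row=1, col=2), (row=2, col=1), (row=2, col=3), (row=3, col=0)
  Distance 16: (row=0, col=2), (row=1, col=1), (row=2, col=0)
  Distance 17: (row=0, col=1)
  Distance 18: (row=0, col=0)
Total reachable: 117 (grid has 117 open cells total)

Answer: Reachable cells: 117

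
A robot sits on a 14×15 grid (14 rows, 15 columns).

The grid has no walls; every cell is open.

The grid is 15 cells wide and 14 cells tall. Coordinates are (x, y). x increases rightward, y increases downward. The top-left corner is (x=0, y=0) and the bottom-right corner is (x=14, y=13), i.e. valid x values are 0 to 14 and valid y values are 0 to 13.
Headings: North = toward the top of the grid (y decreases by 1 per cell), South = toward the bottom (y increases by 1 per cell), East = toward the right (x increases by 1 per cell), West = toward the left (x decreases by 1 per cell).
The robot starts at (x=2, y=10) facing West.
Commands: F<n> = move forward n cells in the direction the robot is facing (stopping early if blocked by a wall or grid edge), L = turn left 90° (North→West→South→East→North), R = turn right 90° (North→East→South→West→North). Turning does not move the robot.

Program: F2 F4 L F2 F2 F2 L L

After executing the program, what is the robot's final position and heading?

Answer: Final position: (x=0, y=13), facing North

Derivation:
Start: (x=2, y=10), facing West
  F2: move forward 2, now at (x=0, y=10)
  F4: move forward 0/4 (blocked), now at (x=0, y=10)
  L: turn left, now facing South
  F2: move forward 2, now at (x=0, y=12)
  F2: move forward 1/2 (blocked), now at (x=0, y=13)
  F2: move forward 0/2 (blocked), now at (x=0, y=13)
  L: turn left, now facing East
  L: turn left, now facing North
Final: (x=0, y=13), facing North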